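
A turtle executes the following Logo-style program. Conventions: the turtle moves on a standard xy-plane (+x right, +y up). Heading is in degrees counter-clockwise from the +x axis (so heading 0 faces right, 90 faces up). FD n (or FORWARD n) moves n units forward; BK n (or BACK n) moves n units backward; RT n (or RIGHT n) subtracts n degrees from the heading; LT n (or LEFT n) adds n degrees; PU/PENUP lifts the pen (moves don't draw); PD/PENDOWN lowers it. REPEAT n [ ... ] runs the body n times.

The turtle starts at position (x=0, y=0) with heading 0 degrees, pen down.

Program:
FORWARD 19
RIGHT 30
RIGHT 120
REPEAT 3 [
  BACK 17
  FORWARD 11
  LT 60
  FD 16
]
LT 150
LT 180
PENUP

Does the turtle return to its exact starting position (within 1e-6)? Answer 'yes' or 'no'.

Executing turtle program step by step:
Start: pos=(0,0), heading=0, pen down
FD 19: (0,0) -> (19,0) [heading=0, draw]
RT 30: heading 0 -> 330
RT 120: heading 330 -> 210
REPEAT 3 [
  -- iteration 1/3 --
  BK 17: (19,0) -> (33.722,8.5) [heading=210, draw]
  FD 11: (33.722,8.5) -> (24.196,3) [heading=210, draw]
  LT 60: heading 210 -> 270
  FD 16: (24.196,3) -> (24.196,-13) [heading=270, draw]
  -- iteration 2/3 --
  BK 17: (24.196,-13) -> (24.196,4) [heading=270, draw]
  FD 11: (24.196,4) -> (24.196,-7) [heading=270, draw]
  LT 60: heading 270 -> 330
  FD 16: (24.196,-7) -> (38.053,-15) [heading=330, draw]
  -- iteration 3/3 --
  BK 17: (38.053,-15) -> (23.33,-6.5) [heading=330, draw]
  FD 11: (23.33,-6.5) -> (32.856,-12) [heading=330, draw]
  LT 60: heading 330 -> 30
  FD 16: (32.856,-12) -> (46.713,-4) [heading=30, draw]
]
LT 150: heading 30 -> 180
LT 180: heading 180 -> 0
PU: pen up
Final: pos=(46.713,-4), heading=0, 10 segment(s) drawn

Start position: (0, 0)
Final position: (46.713, -4)
Distance = 46.884; >= 1e-6 -> NOT closed

Answer: no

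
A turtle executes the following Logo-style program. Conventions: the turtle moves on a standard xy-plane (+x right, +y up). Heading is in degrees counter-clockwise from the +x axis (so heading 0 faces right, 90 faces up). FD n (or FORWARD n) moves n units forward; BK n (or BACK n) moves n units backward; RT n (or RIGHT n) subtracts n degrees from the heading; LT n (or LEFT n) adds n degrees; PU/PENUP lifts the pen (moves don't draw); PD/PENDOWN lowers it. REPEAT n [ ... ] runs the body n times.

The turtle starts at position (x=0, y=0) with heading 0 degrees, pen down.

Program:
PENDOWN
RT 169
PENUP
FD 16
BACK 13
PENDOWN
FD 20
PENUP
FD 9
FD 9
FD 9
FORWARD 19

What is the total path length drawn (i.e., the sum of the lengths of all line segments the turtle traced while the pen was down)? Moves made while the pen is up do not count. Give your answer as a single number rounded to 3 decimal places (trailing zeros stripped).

Answer: 20

Derivation:
Executing turtle program step by step:
Start: pos=(0,0), heading=0, pen down
PD: pen down
RT 169: heading 0 -> 191
PU: pen up
FD 16: (0,0) -> (-15.706,-3.053) [heading=191, move]
BK 13: (-15.706,-3.053) -> (-2.945,-0.572) [heading=191, move]
PD: pen down
FD 20: (-2.945,-0.572) -> (-22.577,-4.389) [heading=191, draw]
PU: pen up
FD 9: (-22.577,-4.389) -> (-31.412,-6.106) [heading=191, move]
FD 9: (-31.412,-6.106) -> (-40.247,-7.823) [heading=191, move]
FD 9: (-40.247,-7.823) -> (-49.081,-9.54) [heading=191, move]
FD 19: (-49.081,-9.54) -> (-67.732,-13.166) [heading=191, move]
Final: pos=(-67.732,-13.166), heading=191, 1 segment(s) drawn

Segment lengths:
  seg 1: (-2.945,-0.572) -> (-22.577,-4.389), length = 20
Total = 20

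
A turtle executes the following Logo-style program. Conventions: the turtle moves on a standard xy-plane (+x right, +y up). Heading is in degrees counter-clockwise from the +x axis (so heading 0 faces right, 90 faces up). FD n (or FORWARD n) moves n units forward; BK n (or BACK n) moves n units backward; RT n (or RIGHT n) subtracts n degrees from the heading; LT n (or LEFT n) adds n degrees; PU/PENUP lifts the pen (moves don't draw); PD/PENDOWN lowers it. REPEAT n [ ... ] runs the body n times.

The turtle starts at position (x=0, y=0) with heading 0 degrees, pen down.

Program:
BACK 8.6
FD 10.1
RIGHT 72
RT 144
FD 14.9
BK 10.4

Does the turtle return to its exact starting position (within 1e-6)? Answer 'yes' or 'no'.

Executing turtle program step by step:
Start: pos=(0,0), heading=0, pen down
BK 8.6: (0,0) -> (-8.6,0) [heading=0, draw]
FD 10.1: (-8.6,0) -> (1.5,0) [heading=0, draw]
RT 72: heading 0 -> 288
RT 144: heading 288 -> 144
FD 14.9: (1.5,0) -> (-10.554,8.758) [heading=144, draw]
BK 10.4: (-10.554,8.758) -> (-2.141,2.645) [heading=144, draw]
Final: pos=(-2.141,2.645), heading=144, 4 segment(s) drawn

Start position: (0, 0)
Final position: (-2.141, 2.645)
Distance = 3.403; >= 1e-6 -> NOT closed

Answer: no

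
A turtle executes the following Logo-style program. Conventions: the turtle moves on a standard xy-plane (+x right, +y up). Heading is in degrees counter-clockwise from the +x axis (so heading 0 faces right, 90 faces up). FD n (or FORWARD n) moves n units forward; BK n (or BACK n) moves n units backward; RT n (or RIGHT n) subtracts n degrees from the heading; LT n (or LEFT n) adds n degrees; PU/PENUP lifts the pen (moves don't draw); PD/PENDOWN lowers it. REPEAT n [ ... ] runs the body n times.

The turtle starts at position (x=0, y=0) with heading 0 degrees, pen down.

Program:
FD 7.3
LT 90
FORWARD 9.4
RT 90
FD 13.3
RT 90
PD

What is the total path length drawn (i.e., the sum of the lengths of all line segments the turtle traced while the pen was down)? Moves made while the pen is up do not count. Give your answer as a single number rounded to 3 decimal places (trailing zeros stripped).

Answer: 30

Derivation:
Executing turtle program step by step:
Start: pos=(0,0), heading=0, pen down
FD 7.3: (0,0) -> (7.3,0) [heading=0, draw]
LT 90: heading 0 -> 90
FD 9.4: (7.3,0) -> (7.3,9.4) [heading=90, draw]
RT 90: heading 90 -> 0
FD 13.3: (7.3,9.4) -> (20.6,9.4) [heading=0, draw]
RT 90: heading 0 -> 270
PD: pen down
Final: pos=(20.6,9.4), heading=270, 3 segment(s) drawn

Segment lengths:
  seg 1: (0,0) -> (7.3,0), length = 7.3
  seg 2: (7.3,0) -> (7.3,9.4), length = 9.4
  seg 3: (7.3,9.4) -> (20.6,9.4), length = 13.3
Total = 30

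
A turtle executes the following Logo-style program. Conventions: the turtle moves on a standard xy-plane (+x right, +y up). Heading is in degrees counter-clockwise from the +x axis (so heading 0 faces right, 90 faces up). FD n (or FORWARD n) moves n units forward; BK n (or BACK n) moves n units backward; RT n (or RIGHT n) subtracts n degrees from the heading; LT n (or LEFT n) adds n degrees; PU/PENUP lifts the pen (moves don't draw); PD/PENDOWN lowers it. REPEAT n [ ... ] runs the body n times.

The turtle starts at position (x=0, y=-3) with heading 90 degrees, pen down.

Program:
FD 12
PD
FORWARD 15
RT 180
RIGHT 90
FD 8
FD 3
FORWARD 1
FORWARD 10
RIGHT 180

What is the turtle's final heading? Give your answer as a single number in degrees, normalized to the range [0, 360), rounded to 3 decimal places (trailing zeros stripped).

Answer: 0

Derivation:
Executing turtle program step by step:
Start: pos=(0,-3), heading=90, pen down
FD 12: (0,-3) -> (0,9) [heading=90, draw]
PD: pen down
FD 15: (0,9) -> (0,24) [heading=90, draw]
RT 180: heading 90 -> 270
RT 90: heading 270 -> 180
FD 8: (0,24) -> (-8,24) [heading=180, draw]
FD 3: (-8,24) -> (-11,24) [heading=180, draw]
FD 1: (-11,24) -> (-12,24) [heading=180, draw]
FD 10: (-12,24) -> (-22,24) [heading=180, draw]
RT 180: heading 180 -> 0
Final: pos=(-22,24), heading=0, 6 segment(s) drawn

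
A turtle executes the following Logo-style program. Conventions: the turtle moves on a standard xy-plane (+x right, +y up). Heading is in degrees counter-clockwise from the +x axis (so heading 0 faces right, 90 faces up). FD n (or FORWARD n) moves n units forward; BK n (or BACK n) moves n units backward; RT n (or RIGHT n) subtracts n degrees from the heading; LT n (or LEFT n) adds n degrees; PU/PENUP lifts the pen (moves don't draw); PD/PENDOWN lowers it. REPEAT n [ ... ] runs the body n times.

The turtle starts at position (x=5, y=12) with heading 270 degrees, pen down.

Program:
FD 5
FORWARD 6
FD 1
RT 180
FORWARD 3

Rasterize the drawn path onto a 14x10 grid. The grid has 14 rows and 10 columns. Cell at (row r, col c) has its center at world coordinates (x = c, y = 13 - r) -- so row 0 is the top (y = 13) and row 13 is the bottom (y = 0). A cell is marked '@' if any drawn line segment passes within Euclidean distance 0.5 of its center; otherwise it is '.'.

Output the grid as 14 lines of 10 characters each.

Answer: ..........
.....@....
.....@....
.....@....
.....@....
.....@....
.....@....
.....@....
.....@....
.....@....
.....@....
.....@....
.....@....
.....@....

Derivation:
Segment 0: (5,12) -> (5,7)
Segment 1: (5,7) -> (5,1)
Segment 2: (5,1) -> (5,0)
Segment 3: (5,0) -> (5,3)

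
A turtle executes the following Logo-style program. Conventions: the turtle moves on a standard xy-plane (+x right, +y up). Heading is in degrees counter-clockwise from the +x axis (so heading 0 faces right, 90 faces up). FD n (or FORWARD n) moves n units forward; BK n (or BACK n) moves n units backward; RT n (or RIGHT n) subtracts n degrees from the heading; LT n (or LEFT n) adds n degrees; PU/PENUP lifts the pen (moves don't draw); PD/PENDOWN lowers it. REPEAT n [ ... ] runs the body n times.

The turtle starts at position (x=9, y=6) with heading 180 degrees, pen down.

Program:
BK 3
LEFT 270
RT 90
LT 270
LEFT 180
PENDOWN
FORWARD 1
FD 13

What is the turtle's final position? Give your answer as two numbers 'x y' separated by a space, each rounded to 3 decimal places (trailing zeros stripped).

Executing turtle program step by step:
Start: pos=(9,6), heading=180, pen down
BK 3: (9,6) -> (12,6) [heading=180, draw]
LT 270: heading 180 -> 90
RT 90: heading 90 -> 0
LT 270: heading 0 -> 270
LT 180: heading 270 -> 90
PD: pen down
FD 1: (12,6) -> (12,7) [heading=90, draw]
FD 13: (12,7) -> (12,20) [heading=90, draw]
Final: pos=(12,20), heading=90, 3 segment(s) drawn

Answer: 12 20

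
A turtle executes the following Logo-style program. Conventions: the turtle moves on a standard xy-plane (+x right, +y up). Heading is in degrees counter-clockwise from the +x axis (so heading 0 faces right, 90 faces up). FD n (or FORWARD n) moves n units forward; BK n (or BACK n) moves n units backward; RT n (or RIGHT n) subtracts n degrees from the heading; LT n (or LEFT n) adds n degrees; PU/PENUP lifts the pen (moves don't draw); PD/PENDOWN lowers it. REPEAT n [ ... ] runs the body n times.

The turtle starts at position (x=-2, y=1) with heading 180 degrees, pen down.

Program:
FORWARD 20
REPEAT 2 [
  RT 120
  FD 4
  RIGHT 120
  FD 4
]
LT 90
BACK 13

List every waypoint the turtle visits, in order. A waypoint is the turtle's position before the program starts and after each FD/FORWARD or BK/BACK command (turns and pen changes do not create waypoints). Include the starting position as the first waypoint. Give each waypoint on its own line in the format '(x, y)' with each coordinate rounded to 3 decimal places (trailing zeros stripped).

Executing turtle program step by step:
Start: pos=(-2,1), heading=180, pen down
FD 20: (-2,1) -> (-22,1) [heading=180, draw]
REPEAT 2 [
  -- iteration 1/2 --
  RT 120: heading 180 -> 60
  FD 4: (-22,1) -> (-20,4.464) [heading=60, draw]
  RT 120: heading 60 -> 300
  FD 4: (-20,4.464) -> (-18,1) [heading=300, draw]
  -- iteration 2/2 --
  RT 120: heading 300 -> 180
  FD 4: (-18,1) -> (-22,1) [heading=180, draw]
  RT 120: heading 180 -> 60
  FD 4: (-22,1) -> (-20,4.464) [heading=60, draw]
]
LT 90: heading 60 -> 150
BK 13: (-20,4.464) -> (-8.742,-2.036) [heading=150, draw]
Final: pos=(-8.742,-2.036), heading=150, 6 segment(s) drawn
Waypoints (7 total):
(-2, 1)
(-22, 1)
(-20, 4.464)
(-18, 1)
(-22, 1)
(-20, 4.464)
(-8.742, -2.036)

Answer: (-2, 1)
(-22, 1)
(-20, 4.464)
(-18, 1)
(-22, 1)
(-20, 4.464)
(-8.742, -2.036)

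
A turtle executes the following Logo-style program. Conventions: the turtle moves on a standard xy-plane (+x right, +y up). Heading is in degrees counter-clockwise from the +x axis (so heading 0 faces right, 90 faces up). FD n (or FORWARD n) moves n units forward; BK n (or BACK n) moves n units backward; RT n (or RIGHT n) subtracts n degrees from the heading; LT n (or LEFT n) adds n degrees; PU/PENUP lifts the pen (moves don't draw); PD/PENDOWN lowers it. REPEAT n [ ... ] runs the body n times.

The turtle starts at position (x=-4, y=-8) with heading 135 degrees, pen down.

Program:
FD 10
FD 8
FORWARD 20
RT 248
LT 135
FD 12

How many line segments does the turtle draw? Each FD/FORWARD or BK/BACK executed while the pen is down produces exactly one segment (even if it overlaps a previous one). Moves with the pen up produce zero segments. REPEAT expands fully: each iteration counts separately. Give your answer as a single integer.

Executing turtle program step by step:
Start: pos=(-4,-8), heading=135, pen down
FD 10: (-4,-8) -> (-11.071,-0.929) [heading=135, draw]
FD 8: (-11.071,-0.929) -> (-16.728,4.728) [heading=135, draw]
FD 20: (-16.728,4.728) -> (-30.87,18.87) [heading=135, draw]
RT 248: heading 135 -> 247
LT 135: heading 247 -> 22
FD 12: (-30.87,18.87) -> (-19.744,23.365) [heading=22, draw]
Final: pos=(-19.744,23.365), heading=22, 4 segment(s) drawn
Segments drawn: 4

Answer: 4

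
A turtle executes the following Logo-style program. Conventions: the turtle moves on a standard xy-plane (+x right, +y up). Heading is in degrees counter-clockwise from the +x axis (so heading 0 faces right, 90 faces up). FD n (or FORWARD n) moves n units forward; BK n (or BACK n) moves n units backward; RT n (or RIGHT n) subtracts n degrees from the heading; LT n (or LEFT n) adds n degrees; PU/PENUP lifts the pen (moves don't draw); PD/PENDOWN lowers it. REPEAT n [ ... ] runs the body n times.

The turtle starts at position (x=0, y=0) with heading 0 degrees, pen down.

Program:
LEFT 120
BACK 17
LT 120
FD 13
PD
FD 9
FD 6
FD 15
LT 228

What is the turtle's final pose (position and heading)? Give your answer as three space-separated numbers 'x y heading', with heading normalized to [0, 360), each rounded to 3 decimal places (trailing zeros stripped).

Executing turtle program step by step:
Start: pos=(0,0), heading=0, pen down
LT 120: heading 0 -> 120
BK 17: (0,0) -> (8.5,-14.722) [heading=120, draw]
LT 120: heading 120 -> 240
FD 13: (8.5,-14.722) -> (2,-25.981) [heading=240, draw]
PD: pen down
FD 9: (2,-25.981) -> (-2.5,-33.775) [heading=240, draw]
FD 6: (-2.5,-33.775) -> (-5.5,-38.971) [heading=240, draw]
FD 15: (-5.5,-38.971) -> (-13,-51.962) [heading=240, draw]
LT 228: heading 240 -> 108
Final: pos=(-13,-51.962), heading=108, 5 segment(s) drawn

Answer: -13 -51.962 108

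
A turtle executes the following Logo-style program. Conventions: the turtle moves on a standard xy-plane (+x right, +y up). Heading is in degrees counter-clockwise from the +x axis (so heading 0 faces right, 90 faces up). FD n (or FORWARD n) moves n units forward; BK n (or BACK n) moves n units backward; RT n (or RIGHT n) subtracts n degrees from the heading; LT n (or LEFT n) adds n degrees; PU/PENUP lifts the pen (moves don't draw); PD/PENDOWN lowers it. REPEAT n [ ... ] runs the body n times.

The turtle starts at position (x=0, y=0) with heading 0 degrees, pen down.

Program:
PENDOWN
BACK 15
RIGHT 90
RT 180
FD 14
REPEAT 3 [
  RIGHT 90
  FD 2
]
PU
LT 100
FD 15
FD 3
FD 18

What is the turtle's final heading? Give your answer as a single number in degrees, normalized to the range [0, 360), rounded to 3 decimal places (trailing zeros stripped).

Executing turtle program step by step:
Start: pos=(0,0), heading=0, pen down
PD: pen down
BK 15: (0,0) -> (-15,0) [heading=0, draw]
RT 90: heading 0 -> 270
RT 180: heading 270 -> 90
FD 14: (-15,0) -> (-15,14) [heading=90, draw]
REPEAT 3 [
  -- iteration 1/3 --
  RT 90: heading 90 -> 0
  FD 2: (-15,14) -> (-13,14) [heading=0, draw]
  -- iteration 2/3 --
  RT 90: heading 0 -> 270
  FD 2: (-13,14) -> (-13,12) [heading=270, draw]
  -- iteration 3/3 --
  RT 90: heading 270 -> 180
  FD 2: (-13,12) -> (-15,12) [heading=180, draw]
]
PU: pen up
LT 100: heading 180 -> 280
FD 15: (-15,12) -> (-12.395,-2.772) [heading=280, move]
FD 3: (-12.395,-2.772) -> (-11.874,-5.727) [heading=280, move]
FD 18: (-11.874,-5.727) -> (-8.749,-23.453) [heading=280, move]
Final: pos=(-8.749,-23.453), heading=280, 5 segment(s) drawn

Answer: 280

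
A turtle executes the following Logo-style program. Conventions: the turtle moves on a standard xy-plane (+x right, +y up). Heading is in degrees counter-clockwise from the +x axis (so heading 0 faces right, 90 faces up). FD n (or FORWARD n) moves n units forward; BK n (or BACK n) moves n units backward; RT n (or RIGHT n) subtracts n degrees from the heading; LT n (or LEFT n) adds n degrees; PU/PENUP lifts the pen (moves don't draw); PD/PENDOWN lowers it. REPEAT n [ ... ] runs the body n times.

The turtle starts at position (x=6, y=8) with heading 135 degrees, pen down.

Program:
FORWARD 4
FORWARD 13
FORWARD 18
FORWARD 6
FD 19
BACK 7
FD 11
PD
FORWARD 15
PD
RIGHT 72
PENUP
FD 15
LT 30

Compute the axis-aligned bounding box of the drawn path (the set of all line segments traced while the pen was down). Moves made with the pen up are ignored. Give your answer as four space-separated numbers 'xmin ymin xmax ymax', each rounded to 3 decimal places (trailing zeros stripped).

Answer: -49.861 8 6 63.861

Derivation:
Executing turtle program step by step:
Start: pos=(6,8), heading=135, pen down
FD 4: (6,8) -> (3.172,10.828) [heading=135, draw]
FD 13: (3.172,10.828) -> (-6.021,20.021) [heading=135, draw]
FD 18: (-6.021,20.021) -> (-18.749,32.749) [heading=135, draw]
FD 6: (-18.749,32.749) -> (-22.991,36.991) [heading=135, draw]
FD 19: (-22.991,36.991) -> (-36.426,50.426) [heading=135, draw]
BK 7: (-36.426,50.426) -> (-31.477,45.477) [heading=135, draw]
FD 11: (-31.477,45.477) -> (-39.255,53.255) [heading=135, draw]
PD: pen down
FD 15: (-39.255,53.255) -> (-49.861,63.861) [heading=135, draw]
PD: pen down
RT 72: heading 135 -> 63
PU: pen up
FD 15: (-49.861,63.861) -> (-43.052,77.227) [heading=63, move]
LT 30: heading 63 -> 93
Final: pos=(-43.052,77.227), heading=93, 8 segment(s) drawn

Segment endpoints: x in {-49.861, -39.255, -36.426, -31.477, -22.991, -18.749, -6.021, 3.172, 6}, y in {8, 10.828, 20.021, 32.749, 36.991, 45.477, 50.426, 53.255, 63.861}
xmin=-49.861, ymin=8, xmax=6, ymax=63.861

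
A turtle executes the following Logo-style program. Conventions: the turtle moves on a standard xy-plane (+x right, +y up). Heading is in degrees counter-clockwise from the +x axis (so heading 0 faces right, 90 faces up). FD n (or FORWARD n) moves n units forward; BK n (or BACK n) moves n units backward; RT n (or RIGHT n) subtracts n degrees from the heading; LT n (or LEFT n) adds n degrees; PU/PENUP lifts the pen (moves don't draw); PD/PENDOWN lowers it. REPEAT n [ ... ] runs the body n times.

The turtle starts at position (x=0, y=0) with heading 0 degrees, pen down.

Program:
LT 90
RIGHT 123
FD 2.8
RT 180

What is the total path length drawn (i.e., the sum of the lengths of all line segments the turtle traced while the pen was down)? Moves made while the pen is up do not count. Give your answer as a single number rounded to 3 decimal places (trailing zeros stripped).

Answer: 2.8

Derivation:
Executing turtle program step by step:
Start: pos=(0,0), heading=0, pen down
LT 90: heading 0 -> 90
RT 123: heading 90 -> 327
FD 2.8: (0,0) -> (2.348,-1.525) [heading=327, draw]
RT 180: heading 327 -> 147
Final: pos=(2.348,-1.525), heading=147, 1 segment(s) drawn

Segment lengths:
  seg 1: (0,0) -> (2.348,-1.525), length = 2.8
Total = 2.8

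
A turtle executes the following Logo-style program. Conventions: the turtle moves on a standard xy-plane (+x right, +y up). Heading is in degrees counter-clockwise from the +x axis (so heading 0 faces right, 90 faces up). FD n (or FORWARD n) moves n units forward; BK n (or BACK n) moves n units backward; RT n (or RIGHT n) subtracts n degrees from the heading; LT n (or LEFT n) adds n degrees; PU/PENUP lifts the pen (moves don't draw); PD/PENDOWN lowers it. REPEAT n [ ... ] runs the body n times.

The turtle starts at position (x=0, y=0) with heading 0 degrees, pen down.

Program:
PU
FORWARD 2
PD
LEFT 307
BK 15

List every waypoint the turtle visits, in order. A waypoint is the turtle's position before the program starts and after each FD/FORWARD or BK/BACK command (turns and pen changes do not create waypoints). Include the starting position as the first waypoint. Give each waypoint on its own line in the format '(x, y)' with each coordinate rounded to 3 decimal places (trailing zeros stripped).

Executing turtle program step by step:
Start: pos=(0,0), heading=0, pen down
PU: pen up
FD 2: (0,0) -> (2,0) [heading=0, move]
PD: pen down
LT 307: heading 0 -> 307
BK 15: (2,0) -> (-7.027,11.98) [heading=307, draw]
Final: pos=(-7.027,11.98), heading=307, 1 segment(s) drawn
Waypoints (3 total):
(0, 0)
(2, 0)
(-7.027, 11.98)

Answer: (0, 0)
(2, 0)
(-7.027, 11.98)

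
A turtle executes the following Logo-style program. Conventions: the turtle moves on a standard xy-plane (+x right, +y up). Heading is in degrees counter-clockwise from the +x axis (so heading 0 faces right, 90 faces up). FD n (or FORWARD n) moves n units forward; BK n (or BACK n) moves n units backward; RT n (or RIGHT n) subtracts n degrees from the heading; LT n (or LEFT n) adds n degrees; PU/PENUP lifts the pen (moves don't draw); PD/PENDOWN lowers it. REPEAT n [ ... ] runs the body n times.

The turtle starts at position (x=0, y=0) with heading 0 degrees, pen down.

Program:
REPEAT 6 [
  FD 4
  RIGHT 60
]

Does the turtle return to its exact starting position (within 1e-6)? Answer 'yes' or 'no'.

Executing turtle program step by step:
Start: pos=(0,0), heading=0, pen down
REPEAT 6 [
  -- iteration 1/6 --
  FD 4: (0,0) -> (4,0) [heading=0, draw]
  RT 60: heading 0 -> 300
  -- iteration 2/6 --
  FD 4: (4,0) -> (6,-3.464) [heading=300, draw]
  RT 60: heading 300 -> 240
  -- iteration 3/6 --
  FD 4: (6,-3.464) -> (4,-6.928) [heading=240, draw]
  RT 60: heading 240 -> 180
  -- iteration 4/6 --
  FD 4: (4,-6.928) -> (0,-6.928) [heading=180, draw]
  RT 60: heading 180 -> 120
  -- iteration 5/6 --
  FD 4: (0,-6.928) -> (-2,-3.464) [heading=120, draw]
  RT 60: heading 120 -> 60
  -- iteration 6/6 --
  FD 4: (-2,-3.464) -> (0,0) [heading=60, draw]
  RT 60: heading 60 -> 0
]
Final: pos=(0,0), heading=0, 6 segment(s) drawn

Start position: (0, 0)
Final position: (0, 0)
Distance = 0; < 1e-6 -> CLOSED

Answer: yes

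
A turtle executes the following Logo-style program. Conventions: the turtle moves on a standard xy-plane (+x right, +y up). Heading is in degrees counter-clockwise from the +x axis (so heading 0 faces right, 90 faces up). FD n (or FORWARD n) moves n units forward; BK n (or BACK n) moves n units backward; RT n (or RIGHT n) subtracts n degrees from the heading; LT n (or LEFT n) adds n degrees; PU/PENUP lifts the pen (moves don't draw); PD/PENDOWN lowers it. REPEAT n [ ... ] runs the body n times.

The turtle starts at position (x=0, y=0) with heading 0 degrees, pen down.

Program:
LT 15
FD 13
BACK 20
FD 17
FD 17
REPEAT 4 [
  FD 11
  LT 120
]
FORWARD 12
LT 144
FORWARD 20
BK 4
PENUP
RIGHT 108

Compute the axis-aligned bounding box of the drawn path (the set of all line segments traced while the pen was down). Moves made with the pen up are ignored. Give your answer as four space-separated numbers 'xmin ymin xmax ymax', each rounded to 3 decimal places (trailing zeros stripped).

Executing turtle program step by step:
Start: pos=(0,0), heading=0, pen down
LT 15: heading 0 -> 15
FD 13: (0,0) -> (12.557,3.365) [heading=15, draw]
BK 20: (12.557,3.365) -> (-6.761,-1.812) [heading=15, draw]
FD 17: (-6.761,-1.812) -> (9.659,2.588) [heading=15, draw]
FD 17: (9.659,2.588) -> (26.08,6.988) [heading=15, draw]
REPEAT 4 [
  -- iteration 1/4 --
  FD 11: (26.08,6.988) -> (36.705,9.835) [heading=15, draw]
  LT 120: heading 15 -> 135
  -- iteration 2/4 --
  FD 11: (36.705,9.835) -> (28.927,17.613) [heading=135, draw]
  LT 120: heading 135 -> 255
  -- iteration 3/4 --
  FD 11: (28.927,17.613) -> (26.08,6.988) [heading=255, draw]
  LT 120: heading 255 -> 15
  -- iteration 4/4 --
  FD 11: (26.08,6.988) -> (36.705,9.835) [heading=15, draw]
  LT 120: heading 15 -> 135
]
FD 12: (36.705,9.835) -> (28.22,18.32) [heading=135, draw]
LT 144: heading 135 -> 279
FD 20: (28.22,18.32) -> (31.349,-1.433) [heading=279, draw]
BK 4: (31.349,-1.433) -> (30.723,2.517) [heading=279, draw]
PU: pen up
RT 108: heading 279 -> 171
Final: pos=(30.723,2.517), heading=171, 11 segment(s) drawn

Segment endpoints: x in {-6.761, 0, 9.659, 12.557, 26.08, 28.22, 28.927, 30.723, 31.349, 36.705, 36.705}, y in {-1.812, -1.433, 0, 2.517, 2.588, 3.365, 6.988, 6.988, 9.835, 9.835, 17.613, 18.32}
xmin=-6.761, ymin=-1.812, xmax=36.705, ymax=18.32

Answer: -6.761 -1.812 36.705 18.32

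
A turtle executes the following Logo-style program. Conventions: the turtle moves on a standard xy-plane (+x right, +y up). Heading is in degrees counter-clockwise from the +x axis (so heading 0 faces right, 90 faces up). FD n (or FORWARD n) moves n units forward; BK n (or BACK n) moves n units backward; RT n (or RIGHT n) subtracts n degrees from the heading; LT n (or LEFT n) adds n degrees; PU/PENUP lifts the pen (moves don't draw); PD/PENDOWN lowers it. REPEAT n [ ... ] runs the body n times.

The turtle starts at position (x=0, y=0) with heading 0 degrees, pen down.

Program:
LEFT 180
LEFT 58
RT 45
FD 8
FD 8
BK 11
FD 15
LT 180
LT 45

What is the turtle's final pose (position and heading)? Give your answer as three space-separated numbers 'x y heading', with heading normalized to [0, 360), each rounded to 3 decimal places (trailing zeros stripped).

Answer: -19.487 -4.499 58

Derivation:
Executing turtle program step by step:
Start: pos=(0,0), heading=0, pen down
LT 180: heading 0 -> 180
LT 58: heading 180 -> 238
RT 45: heading 238 -> 193
FD 8: (0,0) -> (-7.795,-1.8) [heading=193, draw]
FD 8: (-7.795,-1.8) -> (-15.59,-3.599) [heading=193, draw]
BK 11: (-15.59,-3.599) -> (-4.872,-1.125) [heading=193, draw]
FD 15: (-4.872,-1.125) -> (-19.487,-4.499) [heading=193, draw]
LT 180: heading 193 -> 13
LT 45: heading 13 -> 58
Final: pos=(-19.487,-4.499), heading=58, 4 segment(s) drawn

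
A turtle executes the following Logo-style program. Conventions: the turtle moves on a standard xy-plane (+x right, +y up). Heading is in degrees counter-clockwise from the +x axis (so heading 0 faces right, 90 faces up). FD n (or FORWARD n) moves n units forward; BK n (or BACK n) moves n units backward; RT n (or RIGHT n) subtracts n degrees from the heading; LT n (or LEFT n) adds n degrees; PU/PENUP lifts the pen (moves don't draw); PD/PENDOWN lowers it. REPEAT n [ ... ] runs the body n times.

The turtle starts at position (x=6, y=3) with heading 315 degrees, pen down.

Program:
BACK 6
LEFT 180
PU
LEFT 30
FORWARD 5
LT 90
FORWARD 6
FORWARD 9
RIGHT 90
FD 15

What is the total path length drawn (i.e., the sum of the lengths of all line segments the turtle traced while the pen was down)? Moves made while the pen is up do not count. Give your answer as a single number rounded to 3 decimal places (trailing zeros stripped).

Executing turtle program step by step:
Start: pos=(6,3), heading=315, pen down
BK 6: (6,3) -> (1.757,7.243) [heading=315, draw]
LT 180: heading 315 -> 135
PU: pen up
LT 30: heading 135 -> 165
FD 5: (1.757,7.243) -> (-3.072,8.537) [heading=165, move]
LT 90: heading 165 -> 255
FD 6: (-3.072,8.537) -> (-4.625,2.741) [heading=255, move]
FD 9: (-4.625,2.741) -> (-6.955,-5.952) [heading=255, move]
RT 90: heading 255 -> 165
FD 15: (-6.955,-5.952) -> (-21.443,-2.07) [heading=165, move]
Final: pos=(-21.443,-2.07), heading=165, 1 segment(s) drawn

Segment lengths:
  seg 1: (6,3) -> (1.757,7.243), length = 6
Total = 6

Answer: 6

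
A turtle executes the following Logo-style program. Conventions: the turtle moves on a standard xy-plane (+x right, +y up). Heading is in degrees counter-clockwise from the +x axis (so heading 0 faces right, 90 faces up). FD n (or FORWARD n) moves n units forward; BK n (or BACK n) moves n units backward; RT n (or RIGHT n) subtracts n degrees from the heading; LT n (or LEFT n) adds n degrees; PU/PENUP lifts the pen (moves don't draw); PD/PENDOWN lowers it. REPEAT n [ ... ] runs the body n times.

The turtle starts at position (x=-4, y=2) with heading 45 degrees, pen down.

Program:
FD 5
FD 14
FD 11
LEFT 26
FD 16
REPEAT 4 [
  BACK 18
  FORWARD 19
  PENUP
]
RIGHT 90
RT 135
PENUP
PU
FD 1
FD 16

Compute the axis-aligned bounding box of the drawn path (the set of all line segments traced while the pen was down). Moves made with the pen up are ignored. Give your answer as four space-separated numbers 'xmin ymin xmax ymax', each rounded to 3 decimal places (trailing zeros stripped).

Answer: -4 2 22.748 39.287

Derivation:
Executing turtle program step by step:
Start: pos=(-4,2), heading=45, pen down
FD 5: (-4,2) -> (-0.464,5.536) [heading=45, draw]
FD 14: (-0.464,5.536) -> (9.435,15.435) [heading=45, draw]
FD 11: (9.435,15.435) -> (17.213,23.213) [heading=45, draw]
LT 26: heading 45 -> 71
FD 16: (17.213,23.213) -> (22.422,38.342) [heading=71, draw]
REPEAT 4 [
  -- iteration 1/4 --
  BK 18: (22.422,38.342) -> (16.562,21.322) [heading=71, draw]
  FD 19: (16.562,21.322) -> (22.748,39.287) [heading=71, draw]
  PU: pen up
  -- iteration 2/4 --
  BK 18: (22.748,39.287) -> (16.888,22.268) [heading=71, move]
  FD 19: (16.888,22.268) -> (23.073,40.233) [heading=71, move]
  PU: pen up
  -- iteration 3/4 --
  BK 18: (23.073,40.233) -> (17.213,23.213) [heading=71, move]
  FD 19: (17.213,23.213) -> (23.399,41.178) [heading=71, move]
  PU: pen up
  -- iteration 4/4 --
  BK 18: (23.399,41.178) -> (17.539,24.159) [heading=71, move]
  FD 19: (17.539,24.159) -> (23.725,42.124) [heading=71, move]
  PU: pen up
]
RT 90: heading 71 -> 341
RT 135: heading 341 -> 206
PU: pen up
PU: pen up
FD 1: (23.725,42.124) -> (22.826,41.685) [heading=206, move]
FD 16: (22.826,41.685) -> (8.445,34.671) [heading=206, move]
Final: pos=(8.445,34.671), heading=206, 6 segment(s) drawn

Segment endpoints: x in {-4, -0.464, 9.435, 16.562, 17.213, 22.422, 22.748}, y in {2, 5.536, 15.435, 21.322, 23.213, 38.342, 39.287}
xmin=-4, ymin=2, xmax=22.748, ymax=39.287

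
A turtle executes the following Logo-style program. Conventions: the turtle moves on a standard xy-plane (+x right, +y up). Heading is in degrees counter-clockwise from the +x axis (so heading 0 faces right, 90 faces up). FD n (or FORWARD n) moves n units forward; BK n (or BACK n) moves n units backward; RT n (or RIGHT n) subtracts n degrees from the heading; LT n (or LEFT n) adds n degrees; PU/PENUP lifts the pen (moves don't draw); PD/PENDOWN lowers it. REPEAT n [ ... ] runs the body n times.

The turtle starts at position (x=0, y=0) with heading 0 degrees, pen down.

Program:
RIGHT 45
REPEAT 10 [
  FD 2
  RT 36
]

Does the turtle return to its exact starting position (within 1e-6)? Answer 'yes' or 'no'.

Answer: yes

Derivation:
Executing turtle program step by step:
Start: pos=(0,0), heading=0, pen down
RT 45: heading 0 -> 315
REPEAT 10 [
  -- iteration 1/10 --
  FD 2: (0,0) -> (1.414,-1.414) [heading=315, draw]
  RT 36: heading 315 -> 279
  -- iteration 2/10 --
  FD 2: (1.414,-1.414) -> (1.727,-3.39) [heading=279, draw]
  RT 36: heading 279 -> 243
  -- iteration 3/10 --
  FD 2: (1.727,-3.39) -> (0.819,-5.172) [heading=243, draw]
  RT 36: heading 243 -> 207
  -- iteration 4/10 --
  FD 2: (0.819,-5.172) -> (-0.963,-6.08) [heading=207, draw]
  RT 36: heading 207 -> 171
  -- iteration 5/10 --
  FD 2: (-0.963,-6.08) -> (-2.938,-5.767) [heading=171, draw]
  RT 36: heading 171 -> 135
  -- iteration 6/10 --
  FD 2: (-2.938,-5.767) -> (-4.353,-4.353) [heading=135, draw]
  RT 36: heading 135 -> 99
  -- iteration 7/10 --
  FD 2: (-4.353,-4.353) -> (-4.665,-2.377) [heading=99, draw]
  RT 36: heading 99 -> 63
  -- iteration 8/10 --
  FD 2: (-4.665,-2.377) -> (-3.757,-0.595) [heading=63, draw]
  RT 36: heading 63 -> 27
  -- iteration 9/10 --
  FD 2: (-3.757,-0.595) -> (-1.975,0.313) [heading=27, draw]
  RT 36: heading 27 -> 351
  -- iteration 10/10 --
  FD 2: (-1.975,0.313) -> (0,0) [heading=351, draw]
  RT 36: heading 351 -> 315
]
Final: pos=(0,0), heading=315, 10 segment(s) drawn

Start position: (0, 0)
Final position: (0, 0)
Distance = 0; < 1e-6 -> CLOSED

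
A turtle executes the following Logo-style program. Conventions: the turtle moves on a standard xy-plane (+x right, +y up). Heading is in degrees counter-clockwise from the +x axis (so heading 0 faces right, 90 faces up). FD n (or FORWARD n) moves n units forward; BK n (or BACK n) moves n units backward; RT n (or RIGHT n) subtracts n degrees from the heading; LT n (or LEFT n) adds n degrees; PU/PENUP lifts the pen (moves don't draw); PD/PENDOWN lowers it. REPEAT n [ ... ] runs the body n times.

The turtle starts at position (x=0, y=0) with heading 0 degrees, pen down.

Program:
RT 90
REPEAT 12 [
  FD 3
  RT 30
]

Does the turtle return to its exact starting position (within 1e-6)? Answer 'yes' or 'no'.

Executing turtle program step by step:
Start: pos=(0,0), heading=0, pen down
RT 90: heading 0 -> 270
REPEAT 12 [
  -- iteration 1/12 --
  FD 3: (0,0) -> (0,-3) [heading=270, draw]
  RT 30: heading 270 -> 240
  -- iteration 2/12 --
  FD 3: (0,-3) -> (-1.5,-5.598) [heading=240, draw]
  RT 30: heading 240 -> 210
  -- iteration 3/12 --
  FD 3: (-1.5,-5.598) -> (-4.098,-7.098) [heading=210, draw]
  RT 30: heading 210 -> 180
  -- iteration 4/12 --
  FD 3: (-4.098,-7.098) -> (-7.098,-7.098) [heading=180, draw]
  RT 30: heading 180 -> 150
  -- iteration 5/12 --
  FD 3: (-7.098,-7.098) -> (-9.696,-5.598) [heading=150, draw]
  RT 30: heading 150 -> 120
  -- iteration 6/12 --
  FD 3: (-9.696,-5.598) -> (-11.196,-3) [heading=120, draw]
  RT 30: heading 120 -> 90
  -- iteration 7/12 --
  FD 3: (-11.196,-3) -> (-11.196,0) [heading=90, draw]
  RT 30: heading 90 -> 60
  -- iteration 8/12 --
  FD 3: (-11.196,0) -> (-9.696,2.598) [heading=60, draw]
  RT 30: heading 60 -> 30
  -- iteration 9/12 --
  FD 3: (-9.696,2.598) -> (-7.098,4.098) [heading=30, draw]
  RT 30: heading 30 -> 0
  -- iteration 10/12 --
  FD 3: (-7.098,4.098) -> (-4.098,4.098) [heading=0, draw]
  RT 30: heading 0 -> 330
  -- iteration 11/12 --
  FD 3: (-4.098,4.098) -> (-1.5,2.598) [heading=330, draw]
  RT 30: heading 330 -> 300
  -- iteration 12/12 --
  FD 3: (-1.5,2.598) -> (0,0) [heading=300, draw]
  RT 30: heading 300 -> 270
]
Final: pos=(0,0), heading=270, 12 segment(s) drawn

Start position: (0, 0)
Final position: (0, 0)
Distance = 0; < 1e-6 -> CLOSED

Answer: yes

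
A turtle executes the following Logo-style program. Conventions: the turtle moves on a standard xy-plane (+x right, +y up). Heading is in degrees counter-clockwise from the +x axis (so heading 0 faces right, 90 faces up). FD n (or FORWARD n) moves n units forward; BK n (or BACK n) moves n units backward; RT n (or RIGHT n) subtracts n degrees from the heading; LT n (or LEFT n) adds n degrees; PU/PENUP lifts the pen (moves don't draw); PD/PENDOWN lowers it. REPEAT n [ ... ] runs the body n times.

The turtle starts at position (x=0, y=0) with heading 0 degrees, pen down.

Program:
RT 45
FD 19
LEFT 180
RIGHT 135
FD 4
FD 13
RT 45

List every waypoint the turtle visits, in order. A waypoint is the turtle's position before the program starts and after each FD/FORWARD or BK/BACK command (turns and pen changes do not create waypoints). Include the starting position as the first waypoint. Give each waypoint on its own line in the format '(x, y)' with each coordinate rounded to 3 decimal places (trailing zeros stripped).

Executing turtle program step by step:
Start: pos=(0,0), heading=0, pen down
RT 45: heading 0 -> 315
FD 19: (0,0) -> (13.435,-13.435) [heading=315, draw]
LT 180: heading 315 -> 135
RT 135: heading 135 -> 0
FD 4: (13.435,-13.435) -> (17.435,-13.435) [heading=0, draw]
FD 13: (17.435,-13.435) -> (30.435,-13.435) [heading=0, draw]
RT 45: heading 0 -> 315
Final: pos=(30.435,-13.435), heading=315, 3 segment(s) drawn
Waypoints (4 total):
(0, 0)
(13.435, -13.435)
(17.435, -13.435)
(30.435, -13.435)

Answer: (0, 0)
(13.435, -13.435)
(17.435, -13.435)
(30.435, -13.435)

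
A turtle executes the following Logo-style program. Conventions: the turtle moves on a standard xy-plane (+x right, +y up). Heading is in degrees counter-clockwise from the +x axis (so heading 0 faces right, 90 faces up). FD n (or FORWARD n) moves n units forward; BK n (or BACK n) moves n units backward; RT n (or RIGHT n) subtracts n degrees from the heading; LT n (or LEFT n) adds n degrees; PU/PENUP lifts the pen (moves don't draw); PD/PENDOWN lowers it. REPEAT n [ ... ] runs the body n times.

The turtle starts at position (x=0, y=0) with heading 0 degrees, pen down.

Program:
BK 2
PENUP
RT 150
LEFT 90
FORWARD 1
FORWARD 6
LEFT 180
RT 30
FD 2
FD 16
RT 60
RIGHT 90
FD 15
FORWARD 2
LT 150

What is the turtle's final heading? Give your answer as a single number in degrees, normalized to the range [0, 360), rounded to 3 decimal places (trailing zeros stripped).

Executing turtle program step by step:
Start: pos=(0,0), heading=0, pen down
BK 2: (0,0) -> (-2,0) [heading=0, draw]
PU: pen up
RT 150: heading 0 -> 210
LT 90: heading 210 -> 300
FD 1: (-2,0) -> (-1.5,-0.866) [heading=300, move]
FD 6: (-1.5,-0.866) -> (1.5,-6.062) [heading=300, move]
LT 180: heading 300 -> 120
RT 30: heading 120 -> 90
FD 2: (1.5,-6.062) -> (1.5,-4.062) [heading=90, move]
FD 16: (1.5,-4.062) -> (1.5,11.938) [heading=90, move]
RT 60: heading 90 -> 30
RT 90: heading 30 -> 300
FD 15: (1.5,11.938) -> (9,-1.053) [heading=300, move]
FD 2: (9,-1.053) -> (10,-2.785) [heading=300, move]
LT 150: heading 300 -> 90
Final: pos=(10,-2.785), heading=90, 1 segment(s) drawn

Answer: 90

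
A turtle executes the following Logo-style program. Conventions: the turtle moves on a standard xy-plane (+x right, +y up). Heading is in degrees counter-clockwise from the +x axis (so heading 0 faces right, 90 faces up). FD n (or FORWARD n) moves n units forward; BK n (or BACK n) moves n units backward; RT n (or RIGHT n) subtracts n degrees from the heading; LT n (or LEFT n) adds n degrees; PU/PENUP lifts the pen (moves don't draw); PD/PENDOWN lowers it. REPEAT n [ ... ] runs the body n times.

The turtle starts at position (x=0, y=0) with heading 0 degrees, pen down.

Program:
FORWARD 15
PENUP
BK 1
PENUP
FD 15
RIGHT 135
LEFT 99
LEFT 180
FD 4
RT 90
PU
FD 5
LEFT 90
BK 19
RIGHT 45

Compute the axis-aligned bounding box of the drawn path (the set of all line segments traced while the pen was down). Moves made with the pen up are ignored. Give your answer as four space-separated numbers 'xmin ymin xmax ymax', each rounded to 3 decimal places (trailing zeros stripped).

Executing turtle program step by step:
Start: pos=(0,0), heading=0, pen down
FD 15: (0,0) -> (15,0) [heading=0, draw]
PU: pen up
BK 1: (15,0) -> (14,0) [heading=0, move]
PU: pen up
FD 15: (14,0) -> (29,0) [heading=0, move]
RT 135: heading 0 -> 225
LT 99: heading 225 -> 324
LT 180: heading 324 -> 144
FD 4: (29,0) -> (25.764,2.351) [heading=144, move]
RT 90: heading 144 -> 54
PU: pen up
FD 5: (25.764,2.351) -> (28.703,6.396) [heading=54, move]
LT 90: heading 54 -> 144
BK 19: (28.703,6.396) -> (44.074,-4.772) [heading=144, move]
RT 45: heading 144 -> 99
Final: pos=(44.074,-4.772), heading=99, 1 segment(s) drawn

Segment endpoints: x in {0, 15}, y in {0}
xmin=0, ymin=0, xmax=15, ymax=0

Answer: 0 0 15 0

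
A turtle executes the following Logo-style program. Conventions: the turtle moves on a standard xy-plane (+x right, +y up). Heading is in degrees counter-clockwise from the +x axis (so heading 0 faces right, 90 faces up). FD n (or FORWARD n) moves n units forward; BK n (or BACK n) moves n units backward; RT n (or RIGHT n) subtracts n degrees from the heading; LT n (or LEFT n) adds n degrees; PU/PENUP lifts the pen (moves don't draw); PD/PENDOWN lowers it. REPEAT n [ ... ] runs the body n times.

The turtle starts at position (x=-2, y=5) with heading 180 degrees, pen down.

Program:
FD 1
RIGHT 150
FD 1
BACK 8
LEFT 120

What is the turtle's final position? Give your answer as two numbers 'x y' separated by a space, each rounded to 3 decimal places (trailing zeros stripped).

Answer: -9.062 1.5

Derivation:
Executing turtle program step by step:
Start: pos=(-2,5), heading=180, pen down
FD 1: (-2,5) -> (-3,5) [heading=180, draw]
RT 150: heading 180 -> 30
FD 1: (-3,5) -> (-2.134,5.5) [heading=30, draw]
BK 8: (-2.134,5.5) -> (-9.062,1.5) [heading=30, draw]
LT 120: heading 30 -> 150
Final: pos=(-9.062,1.5), heading=150, 3 segment(s) drawn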